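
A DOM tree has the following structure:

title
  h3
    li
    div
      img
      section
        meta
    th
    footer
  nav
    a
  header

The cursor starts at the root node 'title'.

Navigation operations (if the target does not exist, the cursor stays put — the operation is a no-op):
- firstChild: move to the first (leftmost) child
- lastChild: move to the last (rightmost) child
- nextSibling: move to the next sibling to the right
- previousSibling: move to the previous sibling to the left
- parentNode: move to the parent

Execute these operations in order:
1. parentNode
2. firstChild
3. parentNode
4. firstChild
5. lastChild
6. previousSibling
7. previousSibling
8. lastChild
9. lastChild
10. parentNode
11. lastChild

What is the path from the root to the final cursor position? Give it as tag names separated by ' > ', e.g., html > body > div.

Answer: title > h3 > div > section > meta

Derivation:
After 1 (parentNode): title (no-op, stayed)
After 2 (firstChild): h3
After 3 (parentNode): title
After 4 (firstChild): h3
After 5 (lastChild): footer
After 6 (previousSibling): th
After 7 (previousSibling): div
After 8 (lastChild): section
After 9 (lastChild): meta
After 10 (parentNode): section
After 11 (lastChild): meta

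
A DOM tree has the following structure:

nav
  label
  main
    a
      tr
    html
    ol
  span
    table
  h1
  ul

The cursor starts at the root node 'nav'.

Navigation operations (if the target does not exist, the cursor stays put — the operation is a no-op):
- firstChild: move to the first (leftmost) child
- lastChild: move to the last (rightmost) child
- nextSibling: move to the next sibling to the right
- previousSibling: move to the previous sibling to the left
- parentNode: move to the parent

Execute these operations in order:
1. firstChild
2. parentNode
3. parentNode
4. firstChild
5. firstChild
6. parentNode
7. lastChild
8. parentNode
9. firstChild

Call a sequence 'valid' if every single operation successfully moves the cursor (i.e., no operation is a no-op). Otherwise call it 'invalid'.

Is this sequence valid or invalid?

After 1 (firstChild): label
After 2 (parentNode): nav
After 3 (parentNode): nav (no-op, stayed)
After 4 (firstChild): label
After 5 (firstChild): label (no-op, stayed)
After 6 (parentNode): nav
After 7 (lastChild): ul
After 8 (parentNode): nav
After 9 (firstChild): label

Answer: invalid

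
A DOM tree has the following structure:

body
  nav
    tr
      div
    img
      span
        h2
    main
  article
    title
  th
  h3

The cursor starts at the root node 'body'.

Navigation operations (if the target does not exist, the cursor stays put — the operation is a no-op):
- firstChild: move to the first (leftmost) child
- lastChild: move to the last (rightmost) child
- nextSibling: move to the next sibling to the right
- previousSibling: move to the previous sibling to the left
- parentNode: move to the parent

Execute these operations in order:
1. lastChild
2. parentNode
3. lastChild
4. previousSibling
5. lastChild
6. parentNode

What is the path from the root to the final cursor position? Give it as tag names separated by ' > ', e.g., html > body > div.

Answer: body

Derivation:
After 1 (lastChild): h3
After 2 (parentNode): body
After 3 (lastChild): h3
After 4 (previousSibling): th
After 5 (lastChild): th (no-op, stayed)
After 6 (parentNode): body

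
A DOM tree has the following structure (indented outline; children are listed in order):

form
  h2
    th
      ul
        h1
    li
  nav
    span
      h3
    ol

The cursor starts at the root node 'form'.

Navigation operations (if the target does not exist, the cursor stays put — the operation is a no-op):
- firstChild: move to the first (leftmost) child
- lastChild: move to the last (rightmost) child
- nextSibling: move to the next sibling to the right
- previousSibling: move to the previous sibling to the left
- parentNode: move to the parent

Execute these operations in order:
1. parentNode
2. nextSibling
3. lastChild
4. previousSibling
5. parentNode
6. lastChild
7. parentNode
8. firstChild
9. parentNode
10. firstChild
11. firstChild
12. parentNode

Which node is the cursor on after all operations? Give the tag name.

After 1 (parentNode): form (no-op, stayed)
After 2 (nextSibling): form (no-op, stayed)
After 3 (lastChild): nav
After 4 (previousSibling): h2
After 5 (parentNode): form
After 6 (lastChild): nav
After 7 (parentNode): form
After 8 (firstChild): h2
After 9 (parentNode): form
After 10 (firstChild): h2
After 11 (firstChild): th
After 12 (parentNode): h2

Answer: h2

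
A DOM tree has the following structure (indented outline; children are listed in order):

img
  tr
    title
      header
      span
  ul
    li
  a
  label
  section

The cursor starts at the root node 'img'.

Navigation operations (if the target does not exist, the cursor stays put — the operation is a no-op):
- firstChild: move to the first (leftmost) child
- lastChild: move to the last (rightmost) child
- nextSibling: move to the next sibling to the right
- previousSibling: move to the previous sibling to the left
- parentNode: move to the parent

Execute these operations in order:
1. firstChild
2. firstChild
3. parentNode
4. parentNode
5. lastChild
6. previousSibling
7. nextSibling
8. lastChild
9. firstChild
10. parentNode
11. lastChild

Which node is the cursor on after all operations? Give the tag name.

After 1 (firstChild): tr
After 2 (firstChild): title
After 3 (parentNode): tr
After 4 (parentNode): img
After 5 (lastChild): section
After 6 (previousSibling): label
After 7 (nextSibling): section
After 8 (lastChild): section (no-op, stayed)
After 9 (firstChild): section (no-op, stayed)
After 10 (parentNode): img
After 11 (lastChild): section

Answer: section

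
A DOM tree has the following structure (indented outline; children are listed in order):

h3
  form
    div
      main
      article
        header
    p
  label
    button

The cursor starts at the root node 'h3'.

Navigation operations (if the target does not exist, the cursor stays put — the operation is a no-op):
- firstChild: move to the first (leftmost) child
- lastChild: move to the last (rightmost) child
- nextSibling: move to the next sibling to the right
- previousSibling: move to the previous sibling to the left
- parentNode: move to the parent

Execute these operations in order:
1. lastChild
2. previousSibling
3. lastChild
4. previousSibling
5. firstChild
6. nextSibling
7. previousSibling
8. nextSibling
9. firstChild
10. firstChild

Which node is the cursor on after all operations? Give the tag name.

After 1 (lastChild): label
After 2 (previousSibling): form
After 3 (lastChild): p
After 4 (previousSibling): div
After 5 (firstChild): main
After 6 (nextSibling): article
After 7 (previousSibling): main
After 8 (nextSibling): article
After 9 (firstChild): header
After 10 (firstChild): header (no-op, stayed)

Answer: header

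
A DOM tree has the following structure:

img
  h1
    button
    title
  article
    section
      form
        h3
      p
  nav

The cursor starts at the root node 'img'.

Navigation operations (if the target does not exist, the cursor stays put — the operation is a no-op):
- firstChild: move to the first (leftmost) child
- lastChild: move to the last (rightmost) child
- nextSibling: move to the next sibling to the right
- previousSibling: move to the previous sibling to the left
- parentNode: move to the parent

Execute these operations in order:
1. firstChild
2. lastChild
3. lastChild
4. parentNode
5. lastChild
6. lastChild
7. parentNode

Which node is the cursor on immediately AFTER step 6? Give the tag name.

After 1 (firstChild): h1
After 2 (lastChild): title
After 3 (lastChild): title (no-op, stayed)
After 4 (parentNode): h1
After 5 (lastChild): title
After 6 (lastChild): title (no-op, stayed)

Answer: title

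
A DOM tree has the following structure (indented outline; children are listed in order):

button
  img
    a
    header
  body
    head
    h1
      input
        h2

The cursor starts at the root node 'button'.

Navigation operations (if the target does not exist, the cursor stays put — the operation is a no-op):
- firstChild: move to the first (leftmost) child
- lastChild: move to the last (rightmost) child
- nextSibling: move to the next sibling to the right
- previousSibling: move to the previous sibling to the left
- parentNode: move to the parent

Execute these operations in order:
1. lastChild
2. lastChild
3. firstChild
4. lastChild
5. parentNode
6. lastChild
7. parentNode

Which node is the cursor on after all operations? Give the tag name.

Answer: input

Derivation:
After 1 (lastChild): body
After 2 (lastChild): h1
After 3 (firstChild): input
After 4 (lastChild): h2
After 5 (parentNode): input
After 6 (lastChild): h2
After 7 (parentNode): input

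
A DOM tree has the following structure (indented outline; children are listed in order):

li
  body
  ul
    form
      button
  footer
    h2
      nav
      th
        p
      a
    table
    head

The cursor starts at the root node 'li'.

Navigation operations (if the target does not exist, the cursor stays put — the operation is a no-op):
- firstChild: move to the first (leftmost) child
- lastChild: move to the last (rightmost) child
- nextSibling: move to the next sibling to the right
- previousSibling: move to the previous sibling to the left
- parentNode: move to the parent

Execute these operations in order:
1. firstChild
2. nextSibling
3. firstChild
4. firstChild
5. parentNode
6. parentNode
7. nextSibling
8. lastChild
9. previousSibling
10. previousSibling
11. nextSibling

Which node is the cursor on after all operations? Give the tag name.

Answer: table

Derivation:
After 1 (firstChild): body
After 2 (nextSibling): ul
After 3 (firstChild): form
After 4 (firstChild): button
After 5 (parentNode): form
After 6 (parentNode): ul
After 7 (nextSibling): footer
After 8 (lastChild): head
After 9 (previousSibling): table
After 10 (previousSibling): h2
After 11 (nextSibling): table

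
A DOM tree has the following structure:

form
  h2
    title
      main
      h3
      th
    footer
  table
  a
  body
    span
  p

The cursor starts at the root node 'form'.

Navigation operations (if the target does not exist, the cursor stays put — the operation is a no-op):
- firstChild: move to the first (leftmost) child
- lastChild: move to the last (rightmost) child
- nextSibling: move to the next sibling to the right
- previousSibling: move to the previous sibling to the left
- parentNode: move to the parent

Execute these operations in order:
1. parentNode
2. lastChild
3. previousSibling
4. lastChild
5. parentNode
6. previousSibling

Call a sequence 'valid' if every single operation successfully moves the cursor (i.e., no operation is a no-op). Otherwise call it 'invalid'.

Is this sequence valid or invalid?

Answer: invalid

Derivation:
After 1 (parentNode): form (no-op, stayed)
After 2 (lastChild): p
After 3 (previousSibling): body
After 4 (lastChild): span
After 5 (parentNode): body
After 6 (previousSibling): a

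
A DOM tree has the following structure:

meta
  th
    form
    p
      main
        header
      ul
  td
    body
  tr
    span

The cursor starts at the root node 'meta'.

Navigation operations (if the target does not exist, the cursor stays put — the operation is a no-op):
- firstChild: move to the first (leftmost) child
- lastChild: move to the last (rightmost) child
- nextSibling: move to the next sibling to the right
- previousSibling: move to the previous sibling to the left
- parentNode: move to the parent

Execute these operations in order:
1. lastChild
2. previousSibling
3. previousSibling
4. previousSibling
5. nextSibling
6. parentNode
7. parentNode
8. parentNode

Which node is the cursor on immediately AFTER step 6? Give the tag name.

After 1 (lastChild): tr
After 2 (previousSibling): td
After 3 (previousSibling): th
After 4 (previousSibling): th (no-op, stayed)
After 5 (nextSibling): td
After 6 (parentNode): meta

Answer: meta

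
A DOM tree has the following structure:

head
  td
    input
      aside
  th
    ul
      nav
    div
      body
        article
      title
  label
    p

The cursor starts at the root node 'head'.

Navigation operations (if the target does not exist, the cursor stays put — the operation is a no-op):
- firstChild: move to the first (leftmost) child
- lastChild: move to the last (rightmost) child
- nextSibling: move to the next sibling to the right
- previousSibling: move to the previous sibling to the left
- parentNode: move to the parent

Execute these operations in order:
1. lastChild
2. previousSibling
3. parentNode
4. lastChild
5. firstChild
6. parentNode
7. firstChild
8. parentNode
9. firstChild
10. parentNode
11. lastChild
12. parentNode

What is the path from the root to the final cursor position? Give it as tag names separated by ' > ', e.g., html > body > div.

After 1 (lastChild): label
After 2 (previousSibling): th
After 3 (parentNode): head
After 4 (lastChild): label
After 5 (firstChild): p
After 6 (parentNode): label
After 7 (firstChild): p
After 8 (parentNode): label
After 9 (firstChild): p
After 10 (parentNode): label
After 11 (lastChild): p
After 12 (parentNode): label

Answer: head > label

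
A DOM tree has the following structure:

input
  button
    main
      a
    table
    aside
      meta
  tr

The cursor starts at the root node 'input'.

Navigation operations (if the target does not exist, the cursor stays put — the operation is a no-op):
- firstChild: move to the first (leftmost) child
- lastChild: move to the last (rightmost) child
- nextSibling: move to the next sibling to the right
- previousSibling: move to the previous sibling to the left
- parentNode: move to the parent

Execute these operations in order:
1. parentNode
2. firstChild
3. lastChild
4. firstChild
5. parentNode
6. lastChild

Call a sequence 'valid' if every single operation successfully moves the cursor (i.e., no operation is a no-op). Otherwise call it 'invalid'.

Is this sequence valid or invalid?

Answer: invalid

Derivation:
After 1 (parentNode): input (no-op, stayed)
After 2 (firstChild): button
After 3 (lastChild): aside
After 4 (firstChild): meta
After 5 (parentNode): aside
After 6 (lastChild): meta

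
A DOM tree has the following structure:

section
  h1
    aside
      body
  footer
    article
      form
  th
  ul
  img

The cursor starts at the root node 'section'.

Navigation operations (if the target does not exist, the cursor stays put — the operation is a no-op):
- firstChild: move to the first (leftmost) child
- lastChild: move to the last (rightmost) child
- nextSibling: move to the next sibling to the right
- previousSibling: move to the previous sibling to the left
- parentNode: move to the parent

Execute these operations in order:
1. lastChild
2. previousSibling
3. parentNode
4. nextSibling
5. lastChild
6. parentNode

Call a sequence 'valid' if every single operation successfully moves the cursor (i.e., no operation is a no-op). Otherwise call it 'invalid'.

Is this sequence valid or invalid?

After 1 (lastChild): img
After 2 (previousSibling): ul
After 3 (parentNode): section
After 4 (nextSibling): section (no-op, stayed)
After 5 (lastChild): img
After 6 (parentNode): section

Answer: invalid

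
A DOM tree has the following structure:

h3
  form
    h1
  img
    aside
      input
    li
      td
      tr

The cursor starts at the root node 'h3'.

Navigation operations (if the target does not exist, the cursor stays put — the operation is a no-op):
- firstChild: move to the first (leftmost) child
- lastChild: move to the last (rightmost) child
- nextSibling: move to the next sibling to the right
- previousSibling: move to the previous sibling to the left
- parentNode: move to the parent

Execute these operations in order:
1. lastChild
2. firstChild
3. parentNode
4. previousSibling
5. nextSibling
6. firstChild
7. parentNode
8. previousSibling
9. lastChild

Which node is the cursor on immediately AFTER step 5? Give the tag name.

After 1 (lastChild): img
After 2 (firstChild): aside
After 3 (parentNode): img
After 4 (previousSibling): form
After 5 (nextSibling): img

Answer: img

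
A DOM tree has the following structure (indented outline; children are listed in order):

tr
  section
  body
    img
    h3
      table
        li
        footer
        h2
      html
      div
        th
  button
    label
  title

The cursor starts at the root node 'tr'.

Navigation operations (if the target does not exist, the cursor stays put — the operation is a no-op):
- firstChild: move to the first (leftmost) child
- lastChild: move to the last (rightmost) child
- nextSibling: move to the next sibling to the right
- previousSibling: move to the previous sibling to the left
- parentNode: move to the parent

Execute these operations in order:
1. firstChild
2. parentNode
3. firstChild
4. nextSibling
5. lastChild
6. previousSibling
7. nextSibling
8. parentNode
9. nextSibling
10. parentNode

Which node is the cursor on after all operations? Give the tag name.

Answer: tr

Derivation:
After 1 (firstChild): section
After 2 (parentNode): tr
After 3 (firstChild): section
After 4 (nextSibling): body
After 5 (lastChild): h3
After 6 (previousSibling): img
After 7 (nextSibling): h3
After 8 (parentNode): body
After 9 (nextSibling): button
After 10 (parentNode): tr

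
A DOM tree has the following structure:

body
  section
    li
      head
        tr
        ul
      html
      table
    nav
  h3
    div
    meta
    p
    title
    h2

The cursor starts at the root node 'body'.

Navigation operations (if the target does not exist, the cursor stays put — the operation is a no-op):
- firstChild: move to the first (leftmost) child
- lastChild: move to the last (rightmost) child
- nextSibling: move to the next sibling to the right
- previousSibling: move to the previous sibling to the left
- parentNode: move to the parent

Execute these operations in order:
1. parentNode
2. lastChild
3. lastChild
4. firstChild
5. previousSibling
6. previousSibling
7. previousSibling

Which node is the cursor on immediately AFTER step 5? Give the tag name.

Answer: title

Derivation:
After 1 (parentNode): body (no-op, stayed)
After 2 (lastChild): h3
After 3 (lastChild): h2
After 4 (firstChild): h2 (no-op, stayed)
After 5 (previousSibling): title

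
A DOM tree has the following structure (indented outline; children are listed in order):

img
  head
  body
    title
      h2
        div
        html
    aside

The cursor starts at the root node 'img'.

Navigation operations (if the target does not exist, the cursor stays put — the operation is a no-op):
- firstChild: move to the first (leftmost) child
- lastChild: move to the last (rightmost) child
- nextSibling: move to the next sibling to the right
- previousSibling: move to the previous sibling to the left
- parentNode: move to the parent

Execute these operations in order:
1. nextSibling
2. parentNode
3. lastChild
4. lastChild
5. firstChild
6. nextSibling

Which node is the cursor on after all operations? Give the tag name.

After 1 (nextSibling): img (no-op, stayed)
After 2 (parentNode): img (no-op, stayed)
After 3 (lastChild): body
After 4 (lastChild): aside
After 5 (firstChild): aside (no-op, stayed)
After 6 (nextSibling): aside (no-op, stayed)

Answer: aside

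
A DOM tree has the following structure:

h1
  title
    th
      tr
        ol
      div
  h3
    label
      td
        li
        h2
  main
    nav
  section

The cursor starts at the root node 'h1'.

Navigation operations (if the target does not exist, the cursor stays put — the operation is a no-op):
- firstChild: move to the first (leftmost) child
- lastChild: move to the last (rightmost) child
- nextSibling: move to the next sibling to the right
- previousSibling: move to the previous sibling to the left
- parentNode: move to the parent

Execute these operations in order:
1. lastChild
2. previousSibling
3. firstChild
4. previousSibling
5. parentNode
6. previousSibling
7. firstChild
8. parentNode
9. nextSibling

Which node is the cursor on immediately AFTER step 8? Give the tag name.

Answer: h3

Derivation:
After 1 (lastChild): section
After 2 (previousSibling): main
After 3 (firstChild): nav
After 4 (previousSibling): nav (no-op, stayed)
After 5 (parentNode): main
After 6 (previousSibling): h3
After 7 (firstChild): label
After 8 (parentNode): h3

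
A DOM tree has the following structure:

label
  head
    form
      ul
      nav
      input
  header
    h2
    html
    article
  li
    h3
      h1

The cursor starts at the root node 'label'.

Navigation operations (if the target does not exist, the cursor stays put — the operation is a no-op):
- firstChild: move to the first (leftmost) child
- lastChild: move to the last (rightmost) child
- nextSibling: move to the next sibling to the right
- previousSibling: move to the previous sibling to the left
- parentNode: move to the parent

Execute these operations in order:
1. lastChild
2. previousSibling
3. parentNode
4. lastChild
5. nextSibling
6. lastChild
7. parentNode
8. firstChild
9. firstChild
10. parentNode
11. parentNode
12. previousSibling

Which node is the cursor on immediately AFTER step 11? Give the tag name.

After 1 (lastChild): li
After 2 (previousSibling): header
After 3 (parentNode): label
After 4 (lastChild): li
After 5 (nextSibling): li (no-op, stayed)
After 6 (lastChild): h3
After 7 (parentNode): li
After 8 (firstChild): h3
After 9 (firstChild): h1
After 10 (parentNode): h3
After 11 (parentNode): li

Answer: li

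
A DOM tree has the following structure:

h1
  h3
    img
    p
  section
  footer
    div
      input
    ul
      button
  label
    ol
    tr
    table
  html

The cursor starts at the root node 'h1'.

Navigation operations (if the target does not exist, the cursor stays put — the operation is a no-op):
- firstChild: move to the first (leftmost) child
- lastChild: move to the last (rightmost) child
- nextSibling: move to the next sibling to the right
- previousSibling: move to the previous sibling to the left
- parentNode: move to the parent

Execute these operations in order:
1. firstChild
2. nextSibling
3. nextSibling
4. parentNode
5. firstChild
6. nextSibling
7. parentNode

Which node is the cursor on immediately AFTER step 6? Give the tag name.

After 1 (firstChild): h3
After 2 (nextSibling): section
After 3 (nextSibling): footer
After 4 (parentNode): h1
After 5 (firstChild): h3
After 6 (nextSibling): section

Answer: section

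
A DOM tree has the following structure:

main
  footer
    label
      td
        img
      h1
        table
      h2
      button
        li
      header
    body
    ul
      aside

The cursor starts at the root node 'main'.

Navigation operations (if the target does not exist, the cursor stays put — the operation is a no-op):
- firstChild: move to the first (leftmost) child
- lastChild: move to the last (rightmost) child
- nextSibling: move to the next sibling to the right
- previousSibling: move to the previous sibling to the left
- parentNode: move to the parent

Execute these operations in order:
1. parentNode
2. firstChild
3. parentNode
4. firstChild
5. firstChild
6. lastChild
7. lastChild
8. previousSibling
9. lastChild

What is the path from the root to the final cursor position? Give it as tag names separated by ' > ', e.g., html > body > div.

After 1 (parentNode): main (no-op, stayed)
After 2 (firstChild): footer
After 3 (parentNode): main
After 4 (firstChild): footer
After 5 (firstChild): label
After 6 (lastChild): header
After 7 (lastChild): header (no-op, stayed)
After 8 (previousSibling): button
After 9 (lastChild): li

Answer: main > footer > label > button > li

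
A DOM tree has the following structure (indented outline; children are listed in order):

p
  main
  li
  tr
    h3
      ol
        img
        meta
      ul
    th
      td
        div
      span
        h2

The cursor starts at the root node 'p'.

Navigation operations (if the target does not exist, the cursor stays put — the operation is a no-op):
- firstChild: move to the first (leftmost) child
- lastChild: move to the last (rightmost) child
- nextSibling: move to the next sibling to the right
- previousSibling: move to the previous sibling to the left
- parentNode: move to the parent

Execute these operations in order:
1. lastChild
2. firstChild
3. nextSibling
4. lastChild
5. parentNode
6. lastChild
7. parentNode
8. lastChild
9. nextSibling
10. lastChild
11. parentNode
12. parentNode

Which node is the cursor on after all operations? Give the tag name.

Answer: th

Derivation:
After 1 (lastChild): tr
After 2 (firstChild): h3
After 3 (nextSibling): th
After 4 (lastChild): span
After 5 (parentNode): th
After 6 (lastChild): span
After 7 (parentNode): th
After 8 (lastChild): span
After 9 (nextSibling): span (no-op, stayed)
After 10 (lastChild): h2
After 11 (parentNode): span
After 12 (parentNode): th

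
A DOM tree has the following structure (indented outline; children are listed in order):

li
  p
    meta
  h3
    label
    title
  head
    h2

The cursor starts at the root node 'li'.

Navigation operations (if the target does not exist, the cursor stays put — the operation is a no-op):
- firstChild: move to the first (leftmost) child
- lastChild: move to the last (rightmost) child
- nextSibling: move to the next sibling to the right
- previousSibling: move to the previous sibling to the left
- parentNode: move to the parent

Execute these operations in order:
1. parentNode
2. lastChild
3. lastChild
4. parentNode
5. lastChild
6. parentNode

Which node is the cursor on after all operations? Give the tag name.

Answer: head

Derivation:
After 1 (parentNode): li (no-op, stayed)
After 2 (lastChild): head
After 3 (lastChild): h2
After 4 (parentNode): head
After 5 (lastChild): h2
After 6 (parentNode): head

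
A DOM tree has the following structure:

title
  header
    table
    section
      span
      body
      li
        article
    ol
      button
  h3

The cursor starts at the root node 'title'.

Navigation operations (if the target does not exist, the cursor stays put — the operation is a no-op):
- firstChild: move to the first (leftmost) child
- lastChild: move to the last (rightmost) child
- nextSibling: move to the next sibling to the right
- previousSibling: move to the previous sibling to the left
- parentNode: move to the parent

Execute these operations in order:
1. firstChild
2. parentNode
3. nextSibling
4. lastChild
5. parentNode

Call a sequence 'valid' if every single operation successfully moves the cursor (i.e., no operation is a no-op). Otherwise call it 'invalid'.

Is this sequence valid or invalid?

Answer: invalid

Derivation:
After 1 (firstChild): header
After 2 (parentNode): title
After 3 (nextSibling): title (no-op, stayed)
After 4 (lastChild): h3
After 5 (parentNode): title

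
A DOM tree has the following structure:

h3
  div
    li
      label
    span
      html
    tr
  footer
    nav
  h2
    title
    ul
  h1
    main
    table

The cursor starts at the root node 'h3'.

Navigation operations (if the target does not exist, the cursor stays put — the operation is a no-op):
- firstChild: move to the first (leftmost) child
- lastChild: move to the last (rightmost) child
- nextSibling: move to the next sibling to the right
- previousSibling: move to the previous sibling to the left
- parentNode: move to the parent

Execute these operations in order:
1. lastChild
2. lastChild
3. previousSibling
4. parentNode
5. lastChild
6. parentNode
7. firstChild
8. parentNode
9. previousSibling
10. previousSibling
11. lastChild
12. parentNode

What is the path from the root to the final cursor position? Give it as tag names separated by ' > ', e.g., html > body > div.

After 1 (lastChild): h1
After 2 (lastChild): table
After 3 (previousSibling): main
After 4 (parentNode): h1
After 5 (lastChild): table
After 6 (parentNode): h1
After 7 (firstChild): main
After 8 (parentNode): h1
After 9 (previousSibling): h2
After 10 (previousSibling): footer
After 11 (lastChild): nav
After 12 (parentNode): footer

Answer: h3 > footer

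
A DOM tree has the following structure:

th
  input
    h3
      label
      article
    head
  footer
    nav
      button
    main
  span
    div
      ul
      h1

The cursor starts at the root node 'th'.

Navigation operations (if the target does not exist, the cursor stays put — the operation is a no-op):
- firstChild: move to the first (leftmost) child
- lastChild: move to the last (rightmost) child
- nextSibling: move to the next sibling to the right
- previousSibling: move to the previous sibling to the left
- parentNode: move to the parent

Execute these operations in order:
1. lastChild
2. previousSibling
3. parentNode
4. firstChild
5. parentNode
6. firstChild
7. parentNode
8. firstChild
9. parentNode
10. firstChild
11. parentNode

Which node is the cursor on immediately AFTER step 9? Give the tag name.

Answer: th

Derivation:
After 1 (lastChild): span
After 2 (previousSibling): footer
After 3 (parentNode): th
After 4 (firstChild): input
After 5 (parentNode): th
After 6 (firstChild): input
After 7 (parentNode): th
After 8 (firstChild): input
After 9 (parentNode): th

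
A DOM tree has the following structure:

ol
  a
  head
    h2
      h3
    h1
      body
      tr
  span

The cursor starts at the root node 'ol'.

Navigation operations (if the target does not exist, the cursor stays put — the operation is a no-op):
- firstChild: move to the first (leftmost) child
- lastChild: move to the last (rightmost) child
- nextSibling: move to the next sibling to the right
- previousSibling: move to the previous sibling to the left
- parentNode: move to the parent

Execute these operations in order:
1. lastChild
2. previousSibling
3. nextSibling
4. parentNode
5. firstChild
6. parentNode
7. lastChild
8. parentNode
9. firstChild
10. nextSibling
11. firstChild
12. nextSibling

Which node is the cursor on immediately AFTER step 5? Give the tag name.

After 1 (lastChild): span
After 2 (previousSibling): head
After 3 (nextSibling): span
After 4 (parentNode): ol
After 5 (firstChild): a

Answer: a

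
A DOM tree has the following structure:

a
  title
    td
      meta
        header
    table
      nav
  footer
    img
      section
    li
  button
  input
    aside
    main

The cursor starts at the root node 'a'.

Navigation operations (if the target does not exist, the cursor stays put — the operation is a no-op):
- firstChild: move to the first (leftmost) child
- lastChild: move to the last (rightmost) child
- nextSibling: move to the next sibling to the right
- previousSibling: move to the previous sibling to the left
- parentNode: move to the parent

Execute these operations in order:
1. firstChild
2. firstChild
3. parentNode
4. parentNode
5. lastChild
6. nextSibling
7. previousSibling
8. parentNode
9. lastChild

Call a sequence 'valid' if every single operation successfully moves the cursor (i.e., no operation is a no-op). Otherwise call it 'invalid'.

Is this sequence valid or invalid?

Answer: invalid

Derivation:
After 1 (firstChild): title
After 2 (firstChild): td
After 3 (parentNode): title
After 4 (parentNode): a
After 5 (lastChild): input
After 6 (nextSibling): input (no-op, stayed)
After 7 (previousSibling): button
After 8 (parentNode): a
After 9 (lastChild): input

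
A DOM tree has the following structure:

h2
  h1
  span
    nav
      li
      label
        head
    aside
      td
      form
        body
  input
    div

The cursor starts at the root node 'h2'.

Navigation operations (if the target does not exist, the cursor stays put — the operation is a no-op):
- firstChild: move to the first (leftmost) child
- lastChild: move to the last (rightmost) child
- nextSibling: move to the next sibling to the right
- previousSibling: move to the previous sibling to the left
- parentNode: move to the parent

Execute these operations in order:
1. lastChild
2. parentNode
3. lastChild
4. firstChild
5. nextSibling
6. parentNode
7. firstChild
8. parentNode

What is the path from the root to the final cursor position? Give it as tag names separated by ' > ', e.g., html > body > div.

Answer: h2 > input

Derivation:
After 1 (lastChild): input
After 2 (parentNode): h2
After 3 (lastChild): input
After 4 (firstChild): div
After 5 (nextSibling): div (no-op, stayed)
After 6 (parentNode): input
After 7 (firstChild): div
After 8 (parentNode): input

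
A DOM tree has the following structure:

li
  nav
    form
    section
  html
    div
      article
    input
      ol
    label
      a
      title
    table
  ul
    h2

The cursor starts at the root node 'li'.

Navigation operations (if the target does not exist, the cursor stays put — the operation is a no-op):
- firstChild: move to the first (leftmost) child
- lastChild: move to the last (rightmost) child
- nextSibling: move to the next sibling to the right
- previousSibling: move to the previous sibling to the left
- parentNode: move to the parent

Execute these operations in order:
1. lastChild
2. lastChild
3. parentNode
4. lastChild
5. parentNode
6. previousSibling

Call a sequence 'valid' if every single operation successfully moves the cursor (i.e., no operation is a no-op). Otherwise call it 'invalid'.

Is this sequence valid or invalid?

Answer: valid

Derivation:
After 1 (lastChild): ul
After 2 (lastChild): h2
After 3 (parentNode): ul
After 4 (lastChild): h2
After 5 (parentNode): ul
After 6 (previousSibling): html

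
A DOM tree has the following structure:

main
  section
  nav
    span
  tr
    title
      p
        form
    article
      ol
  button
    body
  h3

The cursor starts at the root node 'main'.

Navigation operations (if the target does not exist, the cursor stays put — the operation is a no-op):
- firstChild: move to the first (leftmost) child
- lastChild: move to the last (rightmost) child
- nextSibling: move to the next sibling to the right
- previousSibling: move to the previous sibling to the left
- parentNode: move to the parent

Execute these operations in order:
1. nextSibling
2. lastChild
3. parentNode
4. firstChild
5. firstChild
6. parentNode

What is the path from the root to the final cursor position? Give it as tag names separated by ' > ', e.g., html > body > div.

Answer: main

Derivation:
After 1 (nextSibling): main (no-op, stayed)
After 2 (lastChild): h3
After 3 (parentNode): main
After 4 (firstChild): section
After 5 (firstChild): section (no-op, stayed)
After 6 (parentNode): main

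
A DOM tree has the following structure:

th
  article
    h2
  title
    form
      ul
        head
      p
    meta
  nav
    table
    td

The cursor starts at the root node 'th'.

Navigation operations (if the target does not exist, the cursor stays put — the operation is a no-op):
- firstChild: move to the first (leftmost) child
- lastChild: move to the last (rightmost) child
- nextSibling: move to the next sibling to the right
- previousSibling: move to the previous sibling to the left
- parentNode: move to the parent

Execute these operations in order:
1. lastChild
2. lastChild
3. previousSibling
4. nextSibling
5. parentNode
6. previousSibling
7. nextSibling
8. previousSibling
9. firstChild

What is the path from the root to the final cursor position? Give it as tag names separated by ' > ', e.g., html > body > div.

Answer: th > title > form

Derivation:
After 1 (lastChild): nav
After 2 (lastChild): td
After 3 (previousSibling): table
After 4 (nextSibling): td
After 5 (parentNode): nav
After 6 (previousSibling): title
After 7 (nextSibling): nav
After 8 (previousSibling): title
After 9 (firstChild): form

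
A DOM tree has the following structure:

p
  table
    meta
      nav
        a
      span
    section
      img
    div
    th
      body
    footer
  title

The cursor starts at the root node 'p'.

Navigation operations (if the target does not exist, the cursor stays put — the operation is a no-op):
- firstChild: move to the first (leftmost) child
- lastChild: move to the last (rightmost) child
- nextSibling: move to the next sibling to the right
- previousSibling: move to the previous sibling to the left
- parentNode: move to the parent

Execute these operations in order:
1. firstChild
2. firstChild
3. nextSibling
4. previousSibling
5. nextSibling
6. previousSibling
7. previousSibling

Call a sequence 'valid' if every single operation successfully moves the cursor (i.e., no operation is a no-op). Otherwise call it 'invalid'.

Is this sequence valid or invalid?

Answer: invalid

Derivation:
After 1 (firstChild): table
After 2 (firstChild): meta
After 3 (nextSibling): section
After 4 (previousSibling): meta
After 5 (nextSibling): section
After 6 (previousSibling): meta
After 7 (previousSibling): meta (no-op, stayed)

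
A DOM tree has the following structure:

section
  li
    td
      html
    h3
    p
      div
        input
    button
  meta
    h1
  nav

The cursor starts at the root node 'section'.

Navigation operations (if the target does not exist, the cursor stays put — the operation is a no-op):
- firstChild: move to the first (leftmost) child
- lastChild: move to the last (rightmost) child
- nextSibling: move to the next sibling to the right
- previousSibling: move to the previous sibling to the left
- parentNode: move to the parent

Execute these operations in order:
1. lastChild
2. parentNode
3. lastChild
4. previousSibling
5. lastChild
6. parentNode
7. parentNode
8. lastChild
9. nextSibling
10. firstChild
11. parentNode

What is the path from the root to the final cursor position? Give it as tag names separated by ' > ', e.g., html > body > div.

After 1 (lastChild): nav
After 2 (parentNode): section
After 3 (lastChild): nav
After 4 (previousSibling): meta
After 5 (lastChild): h1
After 6 (parentNode): meta
After 7 (parentNode): section
After 8 (lastChild): nav
After 9 (nextSibling): nav (no-op, stayed)
After 10 (firstChild): nav (no-op, stayed)
After 11 (parentNode): section

Answer: section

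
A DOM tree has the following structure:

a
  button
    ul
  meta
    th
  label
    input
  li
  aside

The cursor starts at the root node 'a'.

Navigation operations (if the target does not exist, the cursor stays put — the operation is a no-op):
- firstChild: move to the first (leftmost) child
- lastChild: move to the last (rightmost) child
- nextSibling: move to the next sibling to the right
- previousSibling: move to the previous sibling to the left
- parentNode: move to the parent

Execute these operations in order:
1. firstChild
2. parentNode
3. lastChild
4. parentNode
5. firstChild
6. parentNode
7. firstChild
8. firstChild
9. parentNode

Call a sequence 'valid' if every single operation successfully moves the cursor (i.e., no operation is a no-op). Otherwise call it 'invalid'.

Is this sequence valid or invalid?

After 1 (firstChild): button
After 2 (parentNode): a
After 3 (lastChild): aside
After 4 (parentNode): a
After 5 (firstChild): button
After 6 (parentNode): a
After 7 (firstChild): button
After 8 (firstChild): ul
After 9 (parentNode): button

Answer: valid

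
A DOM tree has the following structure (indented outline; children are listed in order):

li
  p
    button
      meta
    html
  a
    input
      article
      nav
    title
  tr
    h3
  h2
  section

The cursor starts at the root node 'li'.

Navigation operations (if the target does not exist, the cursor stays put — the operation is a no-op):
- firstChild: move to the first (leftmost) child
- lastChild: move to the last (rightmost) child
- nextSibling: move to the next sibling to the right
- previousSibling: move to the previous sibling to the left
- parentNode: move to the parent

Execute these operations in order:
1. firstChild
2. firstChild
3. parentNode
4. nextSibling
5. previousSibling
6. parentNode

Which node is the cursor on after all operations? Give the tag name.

Answer: li

Derivation:
After 1 (firstChild): p
After 2 (firstChild): button
After 3 (parentNode): p
After 4 (nextSibling): a
After 5 (previousSibling): p
After 6 (parentNode): li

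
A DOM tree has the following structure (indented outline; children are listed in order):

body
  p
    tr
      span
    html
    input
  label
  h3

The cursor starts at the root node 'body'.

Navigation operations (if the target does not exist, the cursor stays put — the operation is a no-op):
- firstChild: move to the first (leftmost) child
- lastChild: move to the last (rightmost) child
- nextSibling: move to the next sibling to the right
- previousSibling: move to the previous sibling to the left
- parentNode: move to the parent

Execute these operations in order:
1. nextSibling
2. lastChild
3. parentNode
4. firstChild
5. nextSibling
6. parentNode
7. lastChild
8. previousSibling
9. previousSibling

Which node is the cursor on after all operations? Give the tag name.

Answer: p

Derivation:
After 1 (nextSibling): body (no-op, stayed)
After 2 (lastChild): h3
After 3 (parentNode): body
After 4 (firstChild): p
After 5 (nextSibling): label
After 6 (parentNode): body
After 7 (lastChild): h3
After 8 (previousSibling): label
After 9 (previousSibling): p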